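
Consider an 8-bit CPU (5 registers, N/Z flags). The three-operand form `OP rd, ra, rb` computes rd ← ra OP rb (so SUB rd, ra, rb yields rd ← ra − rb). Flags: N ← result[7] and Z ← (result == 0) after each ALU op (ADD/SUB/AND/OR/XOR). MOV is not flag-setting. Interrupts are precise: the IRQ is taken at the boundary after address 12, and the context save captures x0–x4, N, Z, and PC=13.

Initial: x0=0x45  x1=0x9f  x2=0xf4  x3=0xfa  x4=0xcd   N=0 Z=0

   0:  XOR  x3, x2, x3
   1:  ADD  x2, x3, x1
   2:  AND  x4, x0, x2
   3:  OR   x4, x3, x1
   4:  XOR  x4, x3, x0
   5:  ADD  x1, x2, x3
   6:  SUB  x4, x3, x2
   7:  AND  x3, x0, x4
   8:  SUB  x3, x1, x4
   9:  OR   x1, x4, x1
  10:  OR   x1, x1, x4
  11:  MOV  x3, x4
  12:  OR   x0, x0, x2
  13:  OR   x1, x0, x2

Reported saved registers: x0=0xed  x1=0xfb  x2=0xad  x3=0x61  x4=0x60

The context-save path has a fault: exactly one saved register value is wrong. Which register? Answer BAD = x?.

after  0: x0=0x45 x1=0x9f x2=0xf4 x3=0x0e x4=0xcd  N=0 Z=0
after  1: x0=0x45 x1=0x9f x2=0xad x3=0x0e x4=0xcd  N=1 Z=0
after  2: x0=0x45 x1=0x9f x2=0xad x3=0x0e x4=0x05  N=0 Z=0
after  3: x0=0x45 x1=0x9f x2=0xad x3=0x0e x4=0x9f  N=1 Z=0
after  4: x0=0x45 x1=0x9f x2=0xad x3=0x0e x4=0x4b  N=0 Z=0
after  5: x0=0x45 x1=0xbb x2=0xad x3=0x0e x4=0x4b  N=1 Z=0
after  6: x0=0x45 x1=0xbb x2=0xad x3=0x0e x4=0x61  N=0 Z=0
after  7: x0=0x45 x1=0xbb x2=0xad x3=0x41 x4=0x61  N=0 Z=0
after  8: x0=0x45 x1=0xbb x2=0xad x3=0x5a x4=0x61  N=0 Z=0
after  9: x0=0x45 x1=0xfb x2=0xad x3=0x5a x4=0x61  N=1 Z=0
after 10: x0=0x45 x1=0xfb x2=0xad x3=0x5a x4=0x61  N=1 Z=0
after 11: x0=0x45 x1=0xfb x2=0xad x3=0x61 x4=0x61  N=1 Z=0
after 12: x0=0xed x1=0xfb x2=0xad x3=0x61 x4=0x61  N=1 Z=0
-- IRQ taken; context saved, return-PC = 13 --
mismatch: x4: reported 0x60 vs actual 0x61

BAD = x4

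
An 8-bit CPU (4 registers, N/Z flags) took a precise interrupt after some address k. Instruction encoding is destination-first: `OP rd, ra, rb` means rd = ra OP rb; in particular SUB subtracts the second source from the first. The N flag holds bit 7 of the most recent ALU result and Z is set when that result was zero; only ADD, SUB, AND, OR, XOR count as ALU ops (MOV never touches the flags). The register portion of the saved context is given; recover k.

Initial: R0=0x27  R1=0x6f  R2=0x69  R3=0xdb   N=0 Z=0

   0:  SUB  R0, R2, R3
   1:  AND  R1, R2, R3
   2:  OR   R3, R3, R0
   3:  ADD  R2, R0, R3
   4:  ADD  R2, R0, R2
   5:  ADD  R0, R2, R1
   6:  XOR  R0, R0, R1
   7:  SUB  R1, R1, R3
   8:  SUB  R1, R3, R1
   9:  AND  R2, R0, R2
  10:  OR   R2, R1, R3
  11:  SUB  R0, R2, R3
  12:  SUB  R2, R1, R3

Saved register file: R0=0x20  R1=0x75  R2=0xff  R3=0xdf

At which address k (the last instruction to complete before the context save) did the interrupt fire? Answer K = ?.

after  0: R0=0x8e R1=0x6f R2=0x69 R3=0xdb  N=1 Z=0
after  1: R0=0x8e R1=0x49 R2=0x69 R3=0xdb  N=0 Z=0
after  2: R0=0x8e R1=0x49 R2=0x69 R3=0xdf  N=1 Z=0
after  3: R0=0x8e R1=0x49 R2=0x6d R3=0xdf  N=0 Z=0
after  4: R0=0x8e R1=0x49 R2=0xfb R3=0xdf  N=1 Z=0
after  5: R0=0x44 R1=0x49 R2=0xfb R3=0xdf  N=0 Z=0
after  6: R0=0x0d R1=0x49 R2=0xfb R3=0xdf  N=0 Z=0
after  7: R0=0x0d R1=0x6a R2=0xfb R3=0xdf  N=0 Z=0
after  8: R0=0x0d R1=0x75 R2=0xfb R3=0xdf  N=0 Z=0
after  9: R0=0x0d R1=0x75 R2=0x09 R3=0xdf  N=0 Z=0
after 10: R0=0x0d R1=0x75 R2=0xff R3=0xdf  N=1 Z=0
after 11: R0=0x20 R1=0x75 R2=0xff R3=0xdf  N=0 Z=0
-- IRQ taken; context saved, return-PC = 12 --

K = 11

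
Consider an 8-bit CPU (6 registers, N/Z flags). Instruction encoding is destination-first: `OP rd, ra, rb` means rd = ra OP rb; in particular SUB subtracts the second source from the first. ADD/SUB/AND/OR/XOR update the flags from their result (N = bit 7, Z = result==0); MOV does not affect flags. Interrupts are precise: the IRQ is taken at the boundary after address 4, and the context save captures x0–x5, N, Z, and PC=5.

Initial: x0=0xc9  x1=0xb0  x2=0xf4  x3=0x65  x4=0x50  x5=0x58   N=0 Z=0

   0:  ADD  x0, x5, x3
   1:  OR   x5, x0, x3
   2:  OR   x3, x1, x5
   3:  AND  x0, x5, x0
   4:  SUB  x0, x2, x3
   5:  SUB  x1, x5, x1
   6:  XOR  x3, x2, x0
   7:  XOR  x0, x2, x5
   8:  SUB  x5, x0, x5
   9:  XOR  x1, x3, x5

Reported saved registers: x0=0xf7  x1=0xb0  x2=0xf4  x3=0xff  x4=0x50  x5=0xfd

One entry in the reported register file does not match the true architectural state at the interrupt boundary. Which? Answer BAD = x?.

BAD = x3

after  0: x0=0xbd x1=0xb0 x2=0xf4 x3=0x65 x4=0x50 x5=0x58  N=1 Z=0
after  1: x0=0xbd x1=0xb0 x2=0xf4 x3=0x65 x4=0x50 x5=0xfd  N=1 Z=0
after  2: x0=0xbd x1=0xb0 x2=0xf4 x3=0xfd x4=0x50 x5=0xfd  N=1 Z=0
after  3: x0=0xbd x1=0xb0 x2=0xf4 x3=0xfd x4=0x50 x5=0xfd  N=1 Z=0
after  4: x0=0xf7 x1=0xb0 x2=0xf4 x3=0xfd x4=0x50 x5=0xfd  N=1 Z=0
-- IRQ taken; context saved, return-PC = 5 --
mismatch: x3: reported 0xff vs actual 0xfd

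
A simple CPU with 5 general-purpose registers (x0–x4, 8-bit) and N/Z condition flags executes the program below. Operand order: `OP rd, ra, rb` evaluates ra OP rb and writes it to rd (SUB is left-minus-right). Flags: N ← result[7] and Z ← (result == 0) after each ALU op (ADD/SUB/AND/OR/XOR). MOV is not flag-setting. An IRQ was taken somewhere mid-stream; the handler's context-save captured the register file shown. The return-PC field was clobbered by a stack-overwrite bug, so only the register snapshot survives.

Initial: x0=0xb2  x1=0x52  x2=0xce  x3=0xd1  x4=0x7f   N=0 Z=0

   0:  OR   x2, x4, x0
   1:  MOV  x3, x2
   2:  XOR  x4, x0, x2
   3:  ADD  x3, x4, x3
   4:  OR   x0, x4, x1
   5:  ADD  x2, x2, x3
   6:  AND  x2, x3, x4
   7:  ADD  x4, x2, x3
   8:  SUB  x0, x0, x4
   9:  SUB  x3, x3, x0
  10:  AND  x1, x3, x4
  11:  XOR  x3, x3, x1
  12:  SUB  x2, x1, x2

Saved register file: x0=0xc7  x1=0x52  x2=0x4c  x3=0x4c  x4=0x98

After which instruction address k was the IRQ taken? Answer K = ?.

K = 8

after  0: x0=0xb2 x1=0x52 x2=0xff x3=0xd1 x4=0x7f  N=1 Z=0
after  1: x0=0xb2 x1=0x52 x2=0xff x3=0xff x4=0x7f  N=1 Z=0
after  2: x0=0xb2 x1=0x52 x2=0xff x3=0xff x4=0x4d  N=0 Z=0
after  3: x0=0xb2 x1=0x52 x2=0xff x3=0x4c x4=0x4d  N=0 Z=0
after  4: x0=0x5f x1=0x52 x2=0xff x3=0x4c x4=0x4d  N=0 Z=0
after  5: x0=0x5f x1=0x52 x2=0x4b x3=0x4c x4=0x4d  N=0 Z=0
after  6: x0=0x5f x1=0x52 x2=0x4c x3=0x4c x4=0x4d  N=0 Z=0
after  7: x0=0x5f x1=0x52 x2=0x4c x3=0x4c x4=0x98  N=1 Z=0
after  8: x0=0xc7 x1=0x52 x2=0x4c x3=0x4c x4=0x98  N=1 Z=0
-- IRQ taken; context saved, return-PC = 9 --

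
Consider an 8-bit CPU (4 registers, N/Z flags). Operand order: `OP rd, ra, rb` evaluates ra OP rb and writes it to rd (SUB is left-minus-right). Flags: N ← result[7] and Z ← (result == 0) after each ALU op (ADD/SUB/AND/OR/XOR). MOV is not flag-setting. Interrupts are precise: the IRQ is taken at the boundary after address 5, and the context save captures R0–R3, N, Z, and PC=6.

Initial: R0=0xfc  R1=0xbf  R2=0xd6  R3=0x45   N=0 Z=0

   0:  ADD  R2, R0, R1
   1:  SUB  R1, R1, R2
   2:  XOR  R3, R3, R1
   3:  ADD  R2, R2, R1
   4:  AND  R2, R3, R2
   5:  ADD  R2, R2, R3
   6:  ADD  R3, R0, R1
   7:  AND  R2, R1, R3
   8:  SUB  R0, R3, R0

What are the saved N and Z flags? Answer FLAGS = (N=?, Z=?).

FLAGS = (N=0, Z=0)

after  0: R0=0xfc R1=0xbf R2=0xbb R3=0x45  N=1 Z=0
after  1: R0=0xfc R1=0x04 R2=0xbb R3=0x45  N=0 Z=0
after  2: R0=0xfc R1=0x04 R2=0xbb R3=0x41  N=0 Z=0
after  3: R0=0xfc R1=0x04 R2=0xbf R3=0x41  N=1 Z=0
after  4: R0=0xfc R1=0x04 R2=0x01 R3=0x41  N=0 Z=0
after  5: R0=0xfc R1=0x04 R2=0x42 R3=0x41  N=0 Z=0
-- IRQ taken; context saved, return-PC = 6 --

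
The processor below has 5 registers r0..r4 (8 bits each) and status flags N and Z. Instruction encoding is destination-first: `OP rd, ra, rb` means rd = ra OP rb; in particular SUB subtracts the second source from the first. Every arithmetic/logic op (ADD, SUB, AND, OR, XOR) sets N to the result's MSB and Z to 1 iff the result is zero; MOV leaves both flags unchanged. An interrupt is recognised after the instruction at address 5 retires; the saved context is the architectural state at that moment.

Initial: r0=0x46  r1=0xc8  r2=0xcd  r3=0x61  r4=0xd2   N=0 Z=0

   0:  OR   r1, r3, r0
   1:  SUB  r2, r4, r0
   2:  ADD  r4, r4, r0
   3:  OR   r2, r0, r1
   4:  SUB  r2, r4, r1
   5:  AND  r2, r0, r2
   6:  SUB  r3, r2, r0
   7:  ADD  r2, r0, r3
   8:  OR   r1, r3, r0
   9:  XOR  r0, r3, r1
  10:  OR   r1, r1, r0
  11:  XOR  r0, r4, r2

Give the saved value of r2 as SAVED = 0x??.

SAVED = 0x00

after  0: r0=0x46 r1=0x67 r2=0xcd r3=0x61 r4=0xd2  N=0 Z=0
after  1: r0=0x46 r1=0x67 r2=0x8c r3=0x61 r4=0xd2  N=1 Z=0
after  2: r0=0x46 r1=0x67 r2=0x8c r3=0x61 r4=0x18  N=0 Z=0
after  3: r0=0x46 r1=0x67 r2=0x67 r3=0x61 r4=0x18  N=0 Z=0
after  4: r0=0x46 r1=0x67 r2=0xb1 r3=0x61 r4=0x18  N=1 Z=0
after  5: r0=0x46 r1=0x67 r2=0x00 r3=0x61 r4=0x18  N=0 Z=1
-- IRQ taken; context saved, return-PC = 6 --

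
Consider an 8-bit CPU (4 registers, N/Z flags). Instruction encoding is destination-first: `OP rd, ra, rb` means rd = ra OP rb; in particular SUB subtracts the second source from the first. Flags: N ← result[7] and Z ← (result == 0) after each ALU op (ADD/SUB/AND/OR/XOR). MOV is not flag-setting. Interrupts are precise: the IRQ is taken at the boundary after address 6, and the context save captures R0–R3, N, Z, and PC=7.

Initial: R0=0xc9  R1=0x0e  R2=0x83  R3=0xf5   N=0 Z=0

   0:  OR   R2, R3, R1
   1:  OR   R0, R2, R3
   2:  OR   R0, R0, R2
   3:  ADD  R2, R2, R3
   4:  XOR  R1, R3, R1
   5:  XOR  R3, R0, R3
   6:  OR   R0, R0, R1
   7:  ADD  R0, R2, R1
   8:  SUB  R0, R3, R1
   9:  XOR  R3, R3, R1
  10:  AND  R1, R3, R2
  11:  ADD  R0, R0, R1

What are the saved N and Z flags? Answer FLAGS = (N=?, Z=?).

after  0: R0=0xc9 R1=0x0e R2=0xff R3=0xf5  N=1 Z=0
after  1: R0=0xff R1=0x0e R2=0xff R3=0xf5  N=1 Z=0
after  2: R0=0xff R1=0x0e R2=0xff R3=0xf5  N=1 Z=0
after  3: R0=0xff R1=0x0e R2=0xf4 R3=0xf5  N=1 Z=0
after  4: R0=0xff R1=0xfb R2=0xf4 R3=0xf5  N=1 Z=0
after  5: R0=0xff R1=0xfb R2=0xf4 R3=0x0a  N=0 Z=0
after  6: R0=0xff R1=0xfb R2=0xf4 R3=0x0a  N=1 Z=0
-- IRQ taken; context saved, return-PC = 7 --

FLAGS = (N=1, Z=0)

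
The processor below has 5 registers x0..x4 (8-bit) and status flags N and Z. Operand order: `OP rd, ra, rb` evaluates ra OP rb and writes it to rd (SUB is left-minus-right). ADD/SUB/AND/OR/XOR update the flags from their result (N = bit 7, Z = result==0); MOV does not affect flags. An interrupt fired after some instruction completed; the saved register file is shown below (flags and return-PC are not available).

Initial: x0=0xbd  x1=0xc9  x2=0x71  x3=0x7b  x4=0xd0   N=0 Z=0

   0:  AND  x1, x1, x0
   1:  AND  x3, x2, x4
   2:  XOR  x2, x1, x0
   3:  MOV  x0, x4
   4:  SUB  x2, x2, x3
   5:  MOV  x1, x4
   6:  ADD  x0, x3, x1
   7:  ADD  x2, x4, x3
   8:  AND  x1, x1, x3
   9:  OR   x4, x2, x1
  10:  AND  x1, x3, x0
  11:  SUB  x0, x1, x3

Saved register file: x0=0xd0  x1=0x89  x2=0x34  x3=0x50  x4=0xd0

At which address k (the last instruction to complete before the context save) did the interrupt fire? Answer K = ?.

after  0: x0=0xbd x1=0x89 x2=0x71 x3=0x7b x4=0xd0  N=1 Z=0
after  1: x0=0xbd x1=0x89 x2=0x71 x3=0x50 x4=0xd0  N=0 Z=0
after  2: x0=0xbd x1=0x89 x2=0x34 x3=0x50 x4=0xd0  N=0 Z=0
after  3: x0=0xd0 x1=0x89 x2=0x34 x3=0x50 x4=0xd0  N=0 Z=0
-- IRQ taken; context saved, return-PC = 4 --

K = 3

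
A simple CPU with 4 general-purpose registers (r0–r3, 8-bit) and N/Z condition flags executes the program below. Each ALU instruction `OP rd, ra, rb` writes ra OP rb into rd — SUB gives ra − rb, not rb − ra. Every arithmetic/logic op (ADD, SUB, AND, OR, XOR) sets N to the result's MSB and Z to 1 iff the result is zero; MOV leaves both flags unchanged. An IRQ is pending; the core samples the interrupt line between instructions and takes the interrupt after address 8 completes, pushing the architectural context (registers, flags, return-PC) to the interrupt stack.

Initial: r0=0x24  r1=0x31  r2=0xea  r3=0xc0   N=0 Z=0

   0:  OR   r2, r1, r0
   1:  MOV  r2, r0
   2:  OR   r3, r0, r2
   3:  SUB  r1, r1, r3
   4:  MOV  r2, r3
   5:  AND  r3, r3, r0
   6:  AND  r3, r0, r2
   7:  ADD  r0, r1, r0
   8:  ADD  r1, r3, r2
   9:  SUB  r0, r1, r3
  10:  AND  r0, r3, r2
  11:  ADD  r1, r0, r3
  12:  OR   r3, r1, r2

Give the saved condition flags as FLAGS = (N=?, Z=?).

after  0: r0=0x24 r1=0x31 r2=0x35 r3=0xc0  N=0 Z=0
after  1: r0=0x24 r1=0x31 r2=0x24 r3=0xc0  N=0 Z=0
after  2: r0=0x24 r1=0x31 r2=0x24 r3=0x24  N=0 Z=0
after  3: r0=0x24 r1=0x0d r2=0x24 r3=0x24  N=0 Z=0
after  4: r0=0x24 r1=0x0d r2=0x24 r3=0x24  N=0 Z=0
after  5: r0=0x24 r1=0x0d r2=0x24 r3=0x24  N=0 Z=0
after  6: r0=0x24 r1=0x0d r2=0x24 r3=0x24  N=0 Z=0
after  7: r0=0x31 r1=0x0d r2=0x24 r3=0x24  N=0 Z=0
after  8: r0=0x31 r1=0x48 r2=0x24 r3=0x24  N=0 Z=0
-- IRQ taken; context saved, return-PC = 9 --

FLAGS = (N=0, Z=0)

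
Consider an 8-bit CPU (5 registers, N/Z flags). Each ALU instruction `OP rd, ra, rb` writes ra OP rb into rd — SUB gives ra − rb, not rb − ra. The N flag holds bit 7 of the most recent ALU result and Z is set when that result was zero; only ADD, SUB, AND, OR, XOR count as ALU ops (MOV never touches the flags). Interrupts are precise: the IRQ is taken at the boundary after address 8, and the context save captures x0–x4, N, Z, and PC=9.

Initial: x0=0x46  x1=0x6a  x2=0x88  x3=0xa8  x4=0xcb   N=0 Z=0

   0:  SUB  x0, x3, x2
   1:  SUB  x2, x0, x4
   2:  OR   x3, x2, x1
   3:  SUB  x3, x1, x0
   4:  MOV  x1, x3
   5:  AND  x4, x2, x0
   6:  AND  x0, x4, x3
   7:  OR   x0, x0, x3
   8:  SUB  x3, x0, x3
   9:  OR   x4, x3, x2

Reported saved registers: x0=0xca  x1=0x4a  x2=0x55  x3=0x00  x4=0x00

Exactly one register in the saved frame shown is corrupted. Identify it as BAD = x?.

BAD = x0

after  0: x0=0x20 x1=0x6a x2=0x88 x3=0xa8 x4=0xcb  N=0 Z=0
after  1: x0=0x20 x1=0x6a x2=0x55 x3=0xa8 x4=0xcb  N=0 Z=0
after  2: x0=0x20 x1=0x6a x2=0x55 x3=0x7f x4=0xcb  N=0 Z=0
after  3: x0=0x20 x1=0x6a x2=0x55 x3=0x4a x4=0xcb  N=0 Z=0
after  4: x0=0x20 x1=0x4a x2=0x55 x3=0x4a x4=0xcb  N=0 Z=0
after  5: x0=0x20 x1=0x4a x2=0x55 x3=0x4a x4=0x00  N=0 Z=1
after  6: x0=0x00 x1=0x4a x2=0x55 x3=0x4a x4=0x00  N=0 Z=1
after  7: x0=0x4a x1=0x4a x2=0x55 x3=0x4a x4=0x00  N=0 Z=0
after  8: x0=0x4a x1=0x4a x2=0x55 x3=0x00 x4=0x00  N=0 Z=1
-- IRQ taken; context saved, return-PC = 9 --
mismatch: x0: reported 0xca vs actual 0x4a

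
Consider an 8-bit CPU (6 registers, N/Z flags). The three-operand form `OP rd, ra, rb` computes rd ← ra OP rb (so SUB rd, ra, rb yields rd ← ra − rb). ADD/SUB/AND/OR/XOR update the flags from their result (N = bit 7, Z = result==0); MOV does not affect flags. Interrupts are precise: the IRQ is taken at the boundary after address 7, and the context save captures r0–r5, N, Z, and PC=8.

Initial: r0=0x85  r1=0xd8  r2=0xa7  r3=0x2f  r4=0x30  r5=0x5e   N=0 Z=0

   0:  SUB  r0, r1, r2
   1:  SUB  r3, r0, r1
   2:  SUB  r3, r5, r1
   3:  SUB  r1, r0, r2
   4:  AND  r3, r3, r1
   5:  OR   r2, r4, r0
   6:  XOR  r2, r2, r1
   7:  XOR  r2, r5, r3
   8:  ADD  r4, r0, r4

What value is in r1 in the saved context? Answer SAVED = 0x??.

SAVED = 0x8a

after  0: r0=0x31 r1=0xd8 r2=0xa7 r3=0x2f r4=0x30 r5=0x5e  N=0 Z=0
after  1: r0=0x31 r1=0xd8 r2=0xa7 r3=0x59 r4=0x30 r5=0x5e  N=0 Z=0
after  2: r0=0x31 r1=0xd8 r2=0xa7 r3=0x86 r4=0x30 r5=0x5e  N=1 Z=0
after  3: r0=0x31 r1=0x8a r2=0xa7 r3=0x86 r4=0x30 r5=0x5e  N=1 Z=0
after  4: r0=0x31 r1=0x8a r2=0xa7 r3=0x82 r4=0x30 r5=0x5e  N=1 Z=0
after  5: r0=0x31 r1=0x8a r2=0x31 r3=0x82 r4=0x30 r5=0x5e  N=0 Z=0
after  6: r0=0x31 r1=0x8a r2=0xbb r3=0x82 r4=0x30 r5=0x5e  N=1 Z=0
after  7: r0=0x31 r1=0x8a r2=0xdc r3=0x82 r4=0x30 r5=0x5e  N=1 Z=0
-- IRQ taken; context saved, return-PC = 8 --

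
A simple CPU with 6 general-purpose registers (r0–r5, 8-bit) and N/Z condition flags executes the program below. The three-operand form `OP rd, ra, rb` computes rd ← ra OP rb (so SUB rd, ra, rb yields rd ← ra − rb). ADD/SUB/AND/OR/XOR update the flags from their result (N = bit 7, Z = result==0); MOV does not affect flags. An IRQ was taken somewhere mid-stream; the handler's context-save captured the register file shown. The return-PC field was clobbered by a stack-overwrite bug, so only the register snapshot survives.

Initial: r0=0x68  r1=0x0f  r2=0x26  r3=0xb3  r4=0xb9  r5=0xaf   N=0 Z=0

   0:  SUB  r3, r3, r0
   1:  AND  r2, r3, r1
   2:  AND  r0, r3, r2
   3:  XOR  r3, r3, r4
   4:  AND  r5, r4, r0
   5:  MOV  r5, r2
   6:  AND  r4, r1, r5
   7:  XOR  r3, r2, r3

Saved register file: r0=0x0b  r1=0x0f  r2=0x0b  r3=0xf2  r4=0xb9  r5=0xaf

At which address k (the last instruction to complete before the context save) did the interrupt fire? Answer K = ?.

K = 3

after  0: r0=0x68 r1=0x0f r2=0x26 r3=0x4b r4=0xb9 r5=0xaf  N=0 Z=0
after  1: r0=0x68 r1=0x0f r2=0x0b r3=0x4b r4=0xb9 r5=0xaf  N=0 Z=0
after  2: r0=0x0b r1=0x0f r2=0x0b r3=0x4b r4=0xb9 r5=0xaf  N=0 Z=0
after  3: r0=0x0b r1=0x0f r2=0x0b r3=0xf2 r4=0xb9 r5=0xaf  N=1 Z=0
-- IRQ taken; context saved, return-PC = 4 --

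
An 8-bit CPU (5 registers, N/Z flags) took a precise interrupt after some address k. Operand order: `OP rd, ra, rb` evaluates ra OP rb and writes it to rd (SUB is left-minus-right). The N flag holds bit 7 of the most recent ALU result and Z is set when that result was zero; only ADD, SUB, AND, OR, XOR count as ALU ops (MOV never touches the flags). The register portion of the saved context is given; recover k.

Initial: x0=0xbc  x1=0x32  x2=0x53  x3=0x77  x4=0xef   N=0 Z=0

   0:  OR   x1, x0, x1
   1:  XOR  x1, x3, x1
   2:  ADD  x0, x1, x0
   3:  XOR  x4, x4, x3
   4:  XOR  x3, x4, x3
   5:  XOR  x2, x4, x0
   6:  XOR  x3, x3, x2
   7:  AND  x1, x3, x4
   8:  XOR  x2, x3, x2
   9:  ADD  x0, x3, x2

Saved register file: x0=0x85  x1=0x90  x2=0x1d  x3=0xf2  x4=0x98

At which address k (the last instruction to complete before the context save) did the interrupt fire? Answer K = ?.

after  0: x0=0xbc x1=0xbe x2=0x53 x3=0x77 x4=0xef  N=1 Z=0
after  1: x0=0xbc x1=0xc9 x2=0x53 x3=0x77 x4=0xef  N=1 Z=0
after  2: x0=0x85 x1=0xc9 x2=0x53 x3=0x77 x4=0xef  N=1 Z=0
after  3: x0=0x85 x1=0xc9 x2=0x53 x3=0x77 x4=0x98  N=1 Z=0
after  4: x0=0x85 x1=0xc9 x2=0x53 x3=0xef x4=0x98  N=1 Z=0
after  5: x0=0x85 x1=0xc9 x2=0x1d x3=0xef x4=0x98  N=0 Z=0
after  6: x0=0x85 x1=0xc9 x2=0x1d x3=0xf2 x4=0x98  N=1 Z=0
after  7: x0=0x85 x1=0x90 x2=0x1d x3=0xf2 x4=0x98  N=1 Z=0
-- IRQ taken; context saved, return-PC = 8 --

K = 7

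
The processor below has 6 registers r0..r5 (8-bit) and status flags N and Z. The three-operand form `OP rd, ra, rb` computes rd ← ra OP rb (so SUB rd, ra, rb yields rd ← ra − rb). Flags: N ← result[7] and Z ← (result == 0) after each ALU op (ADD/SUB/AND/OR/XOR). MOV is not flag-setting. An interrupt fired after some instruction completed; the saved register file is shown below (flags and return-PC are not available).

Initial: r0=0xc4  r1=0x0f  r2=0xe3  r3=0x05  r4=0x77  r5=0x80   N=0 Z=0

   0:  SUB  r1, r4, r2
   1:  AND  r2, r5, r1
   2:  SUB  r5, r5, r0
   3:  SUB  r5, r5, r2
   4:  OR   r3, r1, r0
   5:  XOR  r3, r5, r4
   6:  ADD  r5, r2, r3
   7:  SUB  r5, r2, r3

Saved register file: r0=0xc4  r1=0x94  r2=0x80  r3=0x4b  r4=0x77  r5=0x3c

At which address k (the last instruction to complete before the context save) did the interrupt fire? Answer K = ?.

after  0: r0=0xc4 r1=0x94 r2=0xe3 r3=0x05 r4=0x77 r5=0x80  N=1 Z=0
after  1: r0=0xc4 r1=0x94 r2=0x80 r3=0x05 r4=0x77 r5=0x80  N=1 Z=0
after  2: r0=0xc4 r1=0x94 r2=0x80 r3=0x05 r4=0x77 r5=0xbc  N=1 Z=0
after  3: r0=0xc4 r1=0x94 r2=0x80 r3=0x05 r4=0x77 r5=0x3c  N=0 Z=0
after  4: r0=0xc4 r1=0x94 r2=0x80 r3=0xd4 r4=0x77 r5=0x3c  N=1 Z=0
after  5: r0=0xc4 r1=0x94 r2=0x80 r3=0x4b r4=0x77 r5=0x3c  N=0 Z=0
-- IRQ taken; context saved, return-PC = 6 --

K = 5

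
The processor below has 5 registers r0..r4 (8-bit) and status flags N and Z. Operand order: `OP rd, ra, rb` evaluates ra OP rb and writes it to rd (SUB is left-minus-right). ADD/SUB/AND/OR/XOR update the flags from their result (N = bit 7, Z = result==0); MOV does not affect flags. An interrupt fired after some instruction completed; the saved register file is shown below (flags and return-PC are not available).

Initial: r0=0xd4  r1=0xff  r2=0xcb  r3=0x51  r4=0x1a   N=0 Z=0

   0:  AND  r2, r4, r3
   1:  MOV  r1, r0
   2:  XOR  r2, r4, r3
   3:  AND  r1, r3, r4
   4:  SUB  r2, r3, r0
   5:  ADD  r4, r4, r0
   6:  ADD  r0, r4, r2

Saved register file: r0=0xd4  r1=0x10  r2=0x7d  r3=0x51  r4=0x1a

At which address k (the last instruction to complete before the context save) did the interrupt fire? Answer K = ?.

K = 4

after  0: r0=0xd4 r1=0xff r2=0x10 r3=0x51 r4=0x1a  N=0 Z=0
after  1: r0=0xd4 r1=0xd4 r2=0x10 r3=0x51 r4=0x1a  N=0 Z=0
after  2: r0=0xd4 r1=0xd4 r2=0x4b r3=0x51 r4=0x1a  N=0 Z=0
after  3: r0=0xd4 r1=0x10 r2=0x4b r3=0x51 r4=0x1a  N=0 Z=0
after  4: r0=0xd4 r1=0x10 r2=0x7d r3=0x51 r4=0x1a  N=0 Z=0
-- IRQ taken; context saved, return-PC = 5 --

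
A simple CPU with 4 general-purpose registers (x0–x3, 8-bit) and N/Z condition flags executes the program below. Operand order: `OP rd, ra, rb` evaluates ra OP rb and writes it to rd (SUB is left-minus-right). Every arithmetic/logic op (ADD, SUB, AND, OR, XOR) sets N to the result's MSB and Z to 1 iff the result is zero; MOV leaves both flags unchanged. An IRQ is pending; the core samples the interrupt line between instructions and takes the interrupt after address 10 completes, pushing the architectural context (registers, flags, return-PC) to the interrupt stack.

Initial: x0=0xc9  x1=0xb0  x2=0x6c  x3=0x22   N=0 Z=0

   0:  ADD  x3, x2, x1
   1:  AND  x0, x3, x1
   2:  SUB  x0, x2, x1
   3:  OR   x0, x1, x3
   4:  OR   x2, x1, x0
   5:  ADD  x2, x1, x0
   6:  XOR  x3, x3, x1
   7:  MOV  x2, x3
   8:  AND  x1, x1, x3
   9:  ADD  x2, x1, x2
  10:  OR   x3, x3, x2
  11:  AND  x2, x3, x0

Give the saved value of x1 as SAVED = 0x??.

after  0: x0=0xc9 x1=0xb0 x2=0x6c x3=0x1c  N=0 Z=0
after  1: x0=0x10 x1=0xb0 x2=0x6c x3=0x1c  N=0 Z=0
after  2: x0=0xbc x1=0xb0 x2=0x6c x3=0x1c  N=1 Z=0
after  3: x0=0xbc x1=0xb0 x2=0x6c x3=0x1c  N=1 Z=0
after  4: x0=0xbc x1=0xb0 x2=0xbc x3=0x1c  N=1 Z=0
after  5: x0=0xbc x1=0xb0 x2=0x6c x3=0x1c  N=0 Z=0
after  6: x0=0xbc x1=0xb0 x2=0x6c x3=0xac  N=1 Z=0
after  7: x0=0xbc x1=0xb0 x2=0xac x3=0xac  N=1 Z=0
after  8: x0=0xbc x1=0xa0 x2=0xac x3=0xac  N=1 Z=0
after  9: x0=0xbc x1=0xa0 x2=0x4c x3=0xac  N=0 Z=0
after 10: x0=0xbc x1=0xa0 x2=0x4c x3=0xec  N=1 Z=0
-- IRQ taken; context saved, return-PC = 11 --

SAVED = 0xa0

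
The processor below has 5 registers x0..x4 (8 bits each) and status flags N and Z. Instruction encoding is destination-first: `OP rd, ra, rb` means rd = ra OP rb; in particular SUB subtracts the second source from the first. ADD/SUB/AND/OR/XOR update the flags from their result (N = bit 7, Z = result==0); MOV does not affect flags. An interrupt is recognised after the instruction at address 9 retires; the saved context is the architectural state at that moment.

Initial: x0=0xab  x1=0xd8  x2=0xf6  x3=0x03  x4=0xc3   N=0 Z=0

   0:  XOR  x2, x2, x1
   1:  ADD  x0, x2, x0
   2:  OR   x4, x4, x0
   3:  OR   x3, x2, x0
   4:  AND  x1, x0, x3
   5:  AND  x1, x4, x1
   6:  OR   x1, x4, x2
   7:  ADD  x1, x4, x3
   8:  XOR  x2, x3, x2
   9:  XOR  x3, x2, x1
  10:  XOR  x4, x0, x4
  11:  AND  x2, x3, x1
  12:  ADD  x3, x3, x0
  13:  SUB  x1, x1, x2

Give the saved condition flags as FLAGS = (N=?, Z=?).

FLAGS = (N=0, Z=0)

after  0: x0=0xab x1=0xd8 x2=0x2e x3=0x03 x4=0xc3  N=0 Z=0
after  1: x0=0xd9 x1=0xd8 x2=0x2e x3=0x03 x4=0xc3  N=1 Z=0
after  2: x0=0xd9 x1=0xd8 x2=0x2e x3=0x03 x4=0xdb  N=1 Z=0
after  3: x0=0xd9 x1=0xd8 x2=0x2e x3=0xff x4=0xdb  N=1 Z=0
after  4: x0=0xd9 x1=0xd9 x2=0x2e x3=0xff x4=0xdb  N=1 Z=0
after  5: x0=0xd9 x1=0xd9 x2=0x2e x3=0xff x4=0xdb  N=1 Z=0
after  6: x0=0xd9 x1=0xff x2=0x2e x3=0xff x4=0xdb  N=1 Z=0
after  7: x0=0xd9 x1=0xda x2=0x2e x3=0xff x4=0xdb  N=1 Z=0
after  8: x0=0xd9 x1=0xda x2=0xd1 x3=0xff x4=0xdb  N=1 Z=0
after  9: x0=0xd9 x1=0xda x2=0xd1 x3=0x0b x4=0xdb  N=0 Z=0
-- IRQ taken; context saved, return-PC = 10 --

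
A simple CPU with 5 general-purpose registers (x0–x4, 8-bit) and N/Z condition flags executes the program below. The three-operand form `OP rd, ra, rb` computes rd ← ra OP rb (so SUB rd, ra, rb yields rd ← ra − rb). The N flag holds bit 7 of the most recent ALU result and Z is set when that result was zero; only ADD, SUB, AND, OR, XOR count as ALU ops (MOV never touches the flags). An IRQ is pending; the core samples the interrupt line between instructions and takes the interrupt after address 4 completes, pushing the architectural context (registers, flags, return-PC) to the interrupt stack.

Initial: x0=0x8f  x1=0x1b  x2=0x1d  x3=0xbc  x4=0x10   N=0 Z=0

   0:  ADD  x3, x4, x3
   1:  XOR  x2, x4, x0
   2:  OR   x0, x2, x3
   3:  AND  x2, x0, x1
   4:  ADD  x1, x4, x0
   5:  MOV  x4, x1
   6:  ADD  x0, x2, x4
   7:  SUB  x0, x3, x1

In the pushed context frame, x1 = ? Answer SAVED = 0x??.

SAVED = 0xef

after  0: x0=0x8f x1=0x1b x2=0x1d x3=0xcc x4=0x10  N=1 Z=0
after  1: x0=0x8f x1=0x1b x2=0x9f x3=0xcc x4=0x10  N=1 Z=0
after  2: x0=0xdf x1=0x1b x2=0x9f x3=0xcc x4=0x10  N=1 Z=0
after  3: x0=0xdf x1=0x1b x2=0x1b x3=0xcc x4=0x10  N=0 Z=0
after  4: x0=0xdf x1=0xef x2=0x1b x3=0xcc x4=0x10  N=1 Z=0
-- IRQ taken; context saved, return-PC = 5 --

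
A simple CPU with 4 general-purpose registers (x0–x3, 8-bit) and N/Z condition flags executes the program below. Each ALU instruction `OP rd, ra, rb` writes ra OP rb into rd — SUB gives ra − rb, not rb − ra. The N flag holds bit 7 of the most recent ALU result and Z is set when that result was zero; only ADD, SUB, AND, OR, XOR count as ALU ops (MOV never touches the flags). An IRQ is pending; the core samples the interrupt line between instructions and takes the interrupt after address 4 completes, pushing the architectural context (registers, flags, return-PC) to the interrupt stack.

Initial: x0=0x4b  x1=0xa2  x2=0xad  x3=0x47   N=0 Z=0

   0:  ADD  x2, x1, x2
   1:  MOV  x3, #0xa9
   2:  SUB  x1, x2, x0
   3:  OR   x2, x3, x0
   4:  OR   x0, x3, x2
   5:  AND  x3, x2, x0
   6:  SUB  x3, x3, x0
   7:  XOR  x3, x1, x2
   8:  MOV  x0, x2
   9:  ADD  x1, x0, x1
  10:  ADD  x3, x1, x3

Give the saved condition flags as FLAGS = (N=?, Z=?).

FLAGS = (N=1, Z=0)

after  0: x0=0x4b x1=0xa2 x2=0x4f x3=0x47  N=0 Z=0
after  1: x0=0x4b x1=0xa2 x2=0x4f x3=0xa9  N=0 Z=0
after  2: x0=0x4b x1=0x04 x2=0x4f x3=0xa9  N=0 Z=0
after  3: x0=0x4b x1=0x04 x2=0xeb x3=0xa9  N=1 Z=0
after  4: x0=0xeb x1=0x04 x2=0xeb x3=0xa9  N=1 Z=0
-- IRQ taken; context saved, return-PC = 5 --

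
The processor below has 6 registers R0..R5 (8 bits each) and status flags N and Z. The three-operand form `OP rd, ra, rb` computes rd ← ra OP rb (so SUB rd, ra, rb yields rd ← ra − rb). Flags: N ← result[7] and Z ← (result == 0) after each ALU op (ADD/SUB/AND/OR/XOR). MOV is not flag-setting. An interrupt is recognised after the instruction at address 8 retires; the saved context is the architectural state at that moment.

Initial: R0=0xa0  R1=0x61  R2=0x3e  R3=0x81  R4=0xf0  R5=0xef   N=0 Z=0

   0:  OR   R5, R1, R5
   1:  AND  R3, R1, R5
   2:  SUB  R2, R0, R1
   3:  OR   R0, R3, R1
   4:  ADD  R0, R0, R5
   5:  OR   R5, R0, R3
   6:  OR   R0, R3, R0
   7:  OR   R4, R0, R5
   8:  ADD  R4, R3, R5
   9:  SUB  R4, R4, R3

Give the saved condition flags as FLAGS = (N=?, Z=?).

FLAGS = (N=1, Z=0)

after  0: R0=0xa0 R1=0x61 R2=0x3e R3=0x81 R4=0xf0 R5=0xef  N=1 Z=0
after  1: R0=0xa0 R1=0x61 R2=0x3e R3=0x61 R4=0xf0 R5=0xef  N=0 Z=0
after  2: R0=0xa0 R1=0x61 R2=0x3f R3=0x61 R4=0xf0 R5=0xef  N=0 Z=0
after  3: R0=0x61 R1=0x61 R2=0x3f R3=0x61 R4=0xf0 R5=0xef  N=0 Z=0
after  4: R0=0x50 R1=0x61 R2=0x3f R3=0x61 R4=0xf0 R5=0xef  N=0 Z=0
after  5: R0=0x50 R1=0x61 R2=0x3f R3=0x61 R4=0xf0 R5=0x71  N=0 Z=0
after  6: R0=0x71 R1=0x61 R2=0x3f R3=0x61 R4=0xf0 R5=0x71  N=0 Z=0
after  7: R0=0x71 R1=0x61 R2=0x3f R3=0x61 R4=0x71 R5=0x71  N=0 Z=0
after  8: R0=0x71 R1=0x61 R2=0x3f R3=0x61 R4=0xd2 R5=0x71  N=1 Z=0
-- IRQ taken; context saved, return-PC = 9 --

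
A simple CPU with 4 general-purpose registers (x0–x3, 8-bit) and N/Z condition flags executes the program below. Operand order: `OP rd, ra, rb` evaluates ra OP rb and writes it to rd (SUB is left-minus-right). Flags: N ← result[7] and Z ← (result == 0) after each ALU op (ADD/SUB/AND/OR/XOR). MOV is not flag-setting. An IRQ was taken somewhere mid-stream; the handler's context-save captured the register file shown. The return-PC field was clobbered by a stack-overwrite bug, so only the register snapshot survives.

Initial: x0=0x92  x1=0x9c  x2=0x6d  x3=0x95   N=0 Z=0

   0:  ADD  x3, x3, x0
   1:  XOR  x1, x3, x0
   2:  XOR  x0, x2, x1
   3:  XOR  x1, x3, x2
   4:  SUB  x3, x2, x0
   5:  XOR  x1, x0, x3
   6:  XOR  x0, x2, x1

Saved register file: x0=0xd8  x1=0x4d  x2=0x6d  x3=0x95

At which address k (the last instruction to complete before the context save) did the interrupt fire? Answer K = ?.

K = 5

after  0: x0=0x92 x1=0x9c x2=0x6d x3=0x27  N=0 Z=0
after  1: x0=0x92 x1=0xb5 x2=0x6d x3=0x27  N=1 Z=0
after  2: x0=0xd8 x1=0xb5 x2=0x6d x3=0x27  N=1 Z=0
after  3: x0=0xd8 x1=0x4a x2=0x6d x3=0x27  N=0 Z=0
after  4: x0=0xd8 x1=0x4a x2=0x6d x3=0x95  N=1 Z=0
after  5: x0=0xd8 x1=0x4d x2=0x6d x3=0x95  N=0 Z=0
-- IRQ taken; context saved, return-PC = 6 --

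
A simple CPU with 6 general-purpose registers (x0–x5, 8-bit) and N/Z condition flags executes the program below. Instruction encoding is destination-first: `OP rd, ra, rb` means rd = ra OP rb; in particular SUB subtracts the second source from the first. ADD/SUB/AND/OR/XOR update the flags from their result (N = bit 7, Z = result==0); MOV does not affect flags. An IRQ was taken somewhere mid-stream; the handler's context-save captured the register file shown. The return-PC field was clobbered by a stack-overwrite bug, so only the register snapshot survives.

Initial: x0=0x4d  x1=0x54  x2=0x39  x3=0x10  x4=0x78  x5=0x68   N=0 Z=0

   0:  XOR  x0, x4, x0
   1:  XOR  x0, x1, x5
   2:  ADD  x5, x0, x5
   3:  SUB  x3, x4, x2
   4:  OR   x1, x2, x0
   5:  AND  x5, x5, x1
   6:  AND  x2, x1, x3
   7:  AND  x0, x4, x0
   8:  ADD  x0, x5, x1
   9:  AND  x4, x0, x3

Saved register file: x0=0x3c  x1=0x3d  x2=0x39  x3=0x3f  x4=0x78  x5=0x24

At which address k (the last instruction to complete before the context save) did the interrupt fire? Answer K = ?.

after  0: x0=0x35 x1=0x54 x2=0x39 x3=0x10 x4=0x78 x5=0x68  N=0 Z=0
after  1: x0=0x3c x1=0x54 x2=0x39 x3=0x10 x4=0x78 x5=0x68  N=0 Z=0
after  2: x0=0x3c x1=0x54 x2=0x39 x3=0x10 x4=0x78 x5=0xa4  N=1 Z=0
after  3: x0=0x3c x1=0x54 x2=0x39 x3=0x3f x4=0x78 x5=0xa4  N=0 Z=0
after  4: x0=0x3c x1=0x3d x2=0x39 x3=0x3f x4=0x78 x5=0xa4  N=0 Z=0
after  5: x0=0x3c x1=0x3d x2=0x39 x3=0x3f x4=0x78 x5=0x24  N=0 Z=0
-- IRQ taken; context saved, return-PC = 6 --

K = 5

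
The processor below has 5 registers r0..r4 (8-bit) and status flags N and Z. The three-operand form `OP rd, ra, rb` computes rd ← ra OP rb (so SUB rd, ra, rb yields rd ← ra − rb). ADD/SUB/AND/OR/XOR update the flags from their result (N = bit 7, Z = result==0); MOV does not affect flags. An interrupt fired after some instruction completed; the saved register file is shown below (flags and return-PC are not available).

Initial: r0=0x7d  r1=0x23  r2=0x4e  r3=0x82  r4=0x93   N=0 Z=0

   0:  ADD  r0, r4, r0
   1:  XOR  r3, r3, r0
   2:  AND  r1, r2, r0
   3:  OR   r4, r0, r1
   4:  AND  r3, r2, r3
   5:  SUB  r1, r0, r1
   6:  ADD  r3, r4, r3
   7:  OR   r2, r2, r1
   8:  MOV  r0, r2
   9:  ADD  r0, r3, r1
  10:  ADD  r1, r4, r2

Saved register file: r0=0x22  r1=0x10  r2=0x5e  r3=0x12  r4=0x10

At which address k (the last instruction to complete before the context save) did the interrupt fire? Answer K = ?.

after  0: r0=0x10 r1=0x23 r2=0x4e r3=0x82 r4=0x93  N=0 Z=0
after  1: r0=0x10 r1=0x23 r2=0x4e r3=0x92 r4=0x93  N=1 Z=0
after  2: r0=0x10 r1=0x00 r2=0x4e r3=0x92 r4=0x93  N=0 Z=1
after  3: r0=0x10 r1=0x00 r2=0x4e r3=0x92 r4=0x10  N=0 Z=0
after  4: r0=0x10 r1=0x00 r2=0x4e r3=0x02 r4=0x10  N=0 Z=0
after  5: r0=0x10 r1=0x10 r2=0x4e r3=0x02 r4=0x10  N=0 Z=0
after  6: r0=0x10 r1=0x10 r2=0x4e r3=0x12 r4=0x10  N=0 Z=0
after  7: r0=0x10 r1=0x10 r2=0x5e r3=0x12 r4=0x10  N=0 Z=0
after  8: r0=0x5e r1=0x10 r2=0x5e r3=0x12 r4=0x10  N=0 Z=0
after  9: r0=0x22 r1=0x10 r2=0x5e r3=0x12 r4=0x10  N=0 Z=0
-- IRQ taken; context saved, return-PC = 10 --

K = 9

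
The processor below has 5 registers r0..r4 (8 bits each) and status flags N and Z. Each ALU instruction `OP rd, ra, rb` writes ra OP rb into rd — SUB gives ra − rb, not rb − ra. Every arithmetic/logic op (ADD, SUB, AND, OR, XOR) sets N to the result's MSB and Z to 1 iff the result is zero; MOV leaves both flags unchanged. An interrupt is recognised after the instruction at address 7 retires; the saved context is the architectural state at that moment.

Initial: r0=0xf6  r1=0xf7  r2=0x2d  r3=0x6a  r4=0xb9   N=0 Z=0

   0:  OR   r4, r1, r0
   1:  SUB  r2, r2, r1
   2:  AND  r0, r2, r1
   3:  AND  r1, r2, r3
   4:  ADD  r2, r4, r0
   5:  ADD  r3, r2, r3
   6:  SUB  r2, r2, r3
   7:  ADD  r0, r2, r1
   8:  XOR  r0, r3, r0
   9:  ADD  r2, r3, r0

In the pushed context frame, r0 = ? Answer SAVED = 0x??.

after  0: r0=0xf6 r1=0xf7 r2=0x2d r3=0x6a r4=0xf7  N=1 Z=0
after  1: r0=0xf6 r1=0xf7 r2=0x36 r3=0x6a r4=0xf7  N=0 Z=0
after  2: r0=0x36 r1=0xf7 r2=0x36 r3=0x6a r4=0xf7  N=0 Z=0
after  3: r0=0x36 r1=0x22 r2=0x36 r3=0x6a r4=0xf7  N=0 Z=0
after  4: r0=0x36 r1=0x22 r2=0x2d r3=0x6a r4=0xf7  N=0 Z=0
after  5: r0=0x36 r1=0x22 r2=0x2d r3=0x97 r4=0xf7  N=1 Z=0
after  6: r0=0x36 r1=0x22 r2=0x96 r3=0x97 r4=0xf7  N=1 Z=0
after  7: r0=0xb8 r1=0x22 r2=0x96 r3=0x97 r4=0xf7  N=1 Z=0
-- IRQ taken; context saved, return-PC = 8 --

SAVED = 0xb8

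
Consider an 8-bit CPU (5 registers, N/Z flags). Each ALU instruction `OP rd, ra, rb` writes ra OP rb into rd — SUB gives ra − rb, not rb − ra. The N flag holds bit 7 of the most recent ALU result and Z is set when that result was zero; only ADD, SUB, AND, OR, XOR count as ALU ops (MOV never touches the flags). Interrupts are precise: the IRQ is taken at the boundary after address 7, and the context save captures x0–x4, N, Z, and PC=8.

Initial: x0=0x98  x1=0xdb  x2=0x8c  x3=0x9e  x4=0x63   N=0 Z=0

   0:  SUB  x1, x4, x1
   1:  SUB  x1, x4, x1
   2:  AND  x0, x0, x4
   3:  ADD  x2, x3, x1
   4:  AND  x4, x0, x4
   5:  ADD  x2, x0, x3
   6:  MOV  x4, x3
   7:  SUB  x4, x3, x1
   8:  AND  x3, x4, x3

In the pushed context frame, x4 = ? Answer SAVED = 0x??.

SAVED = 0xc3

after  0: x0=0x98 x1=0x88 x2=0x8c x3=0x9e x4=0x63  N=1 Z=0
after  1: x0=0x98 x1=0xdb x2=0x8c x3=0x9e x4=0x63  N=1 Z=0
after  2: x0=0x00 x1=0xdb x2=0x8c x3=0x9e x4=0x63  N=0 Z=1
after  3: x0=0x00 x1=0xdb x2=0x79 x3=0x9e x4=0x63  N=0 Z=0
after  4: x0=0x00 x1=0xdb x2=0x79 x3=0x9e x4=0x00  N=0 Z=1
after  5: x0=0x00 x1=0xdb x2=0x9e x3=0x9e x4=0x00  N=1 Z=0
after  6: x0=0x00 x1=0xdb x2=0x9e x3=0x9e x4=0x9e  N=1 Z=0
after  7: x0=0x00 x1=0xdb x2=0x9e x3=0x9e x4=0xc3  N=1 Z=0
-- IRQ taken; context saved, return-PC = 8 --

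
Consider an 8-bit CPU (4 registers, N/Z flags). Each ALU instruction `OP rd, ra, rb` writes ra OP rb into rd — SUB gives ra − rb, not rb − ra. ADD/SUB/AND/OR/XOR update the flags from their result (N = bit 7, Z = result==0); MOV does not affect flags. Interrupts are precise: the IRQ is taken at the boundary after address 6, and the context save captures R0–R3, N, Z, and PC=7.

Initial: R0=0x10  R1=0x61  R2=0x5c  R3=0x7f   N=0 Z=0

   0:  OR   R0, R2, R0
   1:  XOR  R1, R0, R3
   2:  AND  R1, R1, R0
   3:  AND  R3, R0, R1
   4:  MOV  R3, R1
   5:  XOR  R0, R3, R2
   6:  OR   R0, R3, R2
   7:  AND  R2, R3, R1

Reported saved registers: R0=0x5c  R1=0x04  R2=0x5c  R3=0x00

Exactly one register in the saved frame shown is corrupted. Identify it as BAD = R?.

after  0: R0=0x5c R1=0x61 R2=0x5c R3=0x7f  N=0 Z=0
after  1: R0=0x5c R1=0x23 R2=0x5c R3=0x7f  N=0 Z=0
after  2: R0=0x5c R1=0x00 R2=0x5c R3=0x7f  N=0 Z=1
after  3: R0=0x5c R1=0x00 R2=0x5c R3=0x00  N=0 Z=1
after  4: R0=0x5c R1=0x00 R2=0x5c R3=0x00  N=0 Z=1
after  5: R0=0x5c R1=0x00 R2=0x5c R3=0x00  N=0 Z=0
after  6: R0=0x5c R1=0x00 R2=0x5c R3=0x00  N=0 Z=0
-- IRQ taken; context saved, return-PC = 7 --
mismatch: R1: reported 0x04 vs actual 0x00

BAD = R1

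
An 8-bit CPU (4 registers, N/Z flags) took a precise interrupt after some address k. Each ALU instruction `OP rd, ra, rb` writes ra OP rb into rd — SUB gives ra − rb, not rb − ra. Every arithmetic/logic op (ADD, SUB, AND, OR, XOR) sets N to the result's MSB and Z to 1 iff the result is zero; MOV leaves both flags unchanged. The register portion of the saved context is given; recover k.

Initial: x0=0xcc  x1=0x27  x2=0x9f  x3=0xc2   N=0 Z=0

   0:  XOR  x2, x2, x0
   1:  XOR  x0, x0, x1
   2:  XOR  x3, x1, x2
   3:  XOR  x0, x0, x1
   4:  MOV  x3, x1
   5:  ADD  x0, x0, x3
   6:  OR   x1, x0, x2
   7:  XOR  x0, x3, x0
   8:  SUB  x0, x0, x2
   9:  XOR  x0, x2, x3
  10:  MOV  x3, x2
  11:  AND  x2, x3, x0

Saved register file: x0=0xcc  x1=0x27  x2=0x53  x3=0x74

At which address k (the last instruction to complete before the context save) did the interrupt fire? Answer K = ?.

after  0: x0=0xcc x1=0x27 x2=0x53 x3=0xc2  N=0 Z=0
after  1: x0=0xeb x1=0x27 x2=0x53 x3=0xc2  N=1 Z=0
after  2: x0=0xeb x1=0x27 x2=0x53 x3=0x74  N=0 Z=0
after  3: x0=0xcc x1=0x27 x2=0x53 x3=0x74  N=1 Z=0
-- IRQ taken; context saved, return-PC = 4 --

K = 3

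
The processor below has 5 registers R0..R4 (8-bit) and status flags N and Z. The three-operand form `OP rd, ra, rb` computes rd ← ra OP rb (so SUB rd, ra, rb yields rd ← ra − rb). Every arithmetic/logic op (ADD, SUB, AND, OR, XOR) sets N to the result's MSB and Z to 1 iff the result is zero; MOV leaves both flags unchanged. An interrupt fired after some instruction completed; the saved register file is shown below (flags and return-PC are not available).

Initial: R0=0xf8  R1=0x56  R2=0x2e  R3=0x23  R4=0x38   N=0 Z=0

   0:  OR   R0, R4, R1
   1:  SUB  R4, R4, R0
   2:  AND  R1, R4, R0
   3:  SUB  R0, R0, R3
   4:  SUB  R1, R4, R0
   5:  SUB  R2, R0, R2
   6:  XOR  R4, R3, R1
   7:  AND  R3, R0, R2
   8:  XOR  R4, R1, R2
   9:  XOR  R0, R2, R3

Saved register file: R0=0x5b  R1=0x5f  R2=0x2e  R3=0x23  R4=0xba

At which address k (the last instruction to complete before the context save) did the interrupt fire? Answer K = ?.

after  0: R0=0x7e R1=0x56 R2=0x2e R3=0x23 R4=0x38  N=0 Z=0
after  1: R0=0x7e R1=0x56 R2=0x2e R3=0x23 R4=0xba  N=1 Z=0
after  2: R0=0x7e R1=0x3a R2=0x2e R3=0x23 R4=0xba  N=0 Z=0
after  3: R0=0x5b R1=0x3a R2=0x2e R3=0x23 R4=0xba  N=0 Z=0
after  4: R0=0x5b R1=0x5f R2=0x2e R3=0x23 R4=0xba  N=0 Z=0
-- IRQ taken; context saved, return-PC = 5 --

K = 4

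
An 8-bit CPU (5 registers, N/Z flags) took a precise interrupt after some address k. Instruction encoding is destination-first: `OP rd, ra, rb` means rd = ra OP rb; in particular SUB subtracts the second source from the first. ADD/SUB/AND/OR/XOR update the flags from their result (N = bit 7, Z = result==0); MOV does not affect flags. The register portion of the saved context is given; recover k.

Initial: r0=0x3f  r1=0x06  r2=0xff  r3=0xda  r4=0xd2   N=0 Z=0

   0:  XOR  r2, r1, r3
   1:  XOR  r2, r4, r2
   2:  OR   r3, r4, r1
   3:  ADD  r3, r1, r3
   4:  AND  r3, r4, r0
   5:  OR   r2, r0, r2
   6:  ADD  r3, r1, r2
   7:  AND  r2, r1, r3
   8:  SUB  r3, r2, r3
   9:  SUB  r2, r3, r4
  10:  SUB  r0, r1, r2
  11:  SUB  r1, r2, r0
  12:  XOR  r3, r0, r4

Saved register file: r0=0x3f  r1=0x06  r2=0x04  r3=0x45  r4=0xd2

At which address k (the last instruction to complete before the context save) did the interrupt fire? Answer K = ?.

after  0: r0=0x3f r1=0x06 r2=0xdc r3=0xda r4=0xd2  N=1 Z=0
after  1: r0=0x3f r1=0x06 r2=0x0e r3=0xda r4=0xd2  N=0 Z=0
after  2: r0=0x3f r1=0x06 r2=0x0e r3=0xd6 r4=0xd2  N=1 Z=0
after  3: r0=0x3f r1=0x06 r2=0x0e r3=0xdc r4=0xd2  N=1 Z=0
after  4: r0=0x3f r1=0x06 r2=0x0e r3=0x12 r4=0xd2  N=0 Z=0
after  5: r0=0x3f r1=0x06 r2=0x3f r3=0x12 r4=0xd2  N=0 Z=0
after  6: r0=0x3f r1=0x06 r2=0x3f r3=0x45 r4=0xd2  N=0 Z=0
after  7: r0=0x3f r1=0x06 r2=0x04 r3=0x45 r4=0xd2  N=0 Z=0
-- IRQ taken; context saved, return-PC = 8 --

K = 7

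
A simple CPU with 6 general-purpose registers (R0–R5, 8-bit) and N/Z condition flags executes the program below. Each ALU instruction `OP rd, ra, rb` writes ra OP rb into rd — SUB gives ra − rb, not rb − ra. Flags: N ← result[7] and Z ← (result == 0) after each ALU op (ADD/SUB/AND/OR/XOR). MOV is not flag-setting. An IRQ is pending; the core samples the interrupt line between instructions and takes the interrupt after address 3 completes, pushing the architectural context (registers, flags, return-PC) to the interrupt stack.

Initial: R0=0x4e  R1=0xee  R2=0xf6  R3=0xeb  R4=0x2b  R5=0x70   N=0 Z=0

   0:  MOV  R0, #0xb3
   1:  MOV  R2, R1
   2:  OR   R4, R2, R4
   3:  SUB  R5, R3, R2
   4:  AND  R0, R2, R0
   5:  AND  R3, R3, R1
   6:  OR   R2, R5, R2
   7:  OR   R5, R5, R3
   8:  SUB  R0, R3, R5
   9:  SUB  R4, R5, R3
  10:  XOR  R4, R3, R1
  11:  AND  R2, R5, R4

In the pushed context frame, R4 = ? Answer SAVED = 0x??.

after  0: R0=0xb3 R1=0xee R2=0xf6 R3=0xeb R4=0x2b R5=0x70  N=0 Z=0
after  1: R0=0xb3 R1=0xee R2=0xee R3=0xeb R4=0x2b R5=0x70  N=0 Z=0
after  2: R0=0xb3 R1=0xee R2=0xee R3=0xeb R4=0xef R5=0x70  N=1 Z=0
after  3: R0=0xb3 R1=0xee R2=0xee R3=0xeb R4=0xef R5=0xfd  N=1 Z=0
-- IRQ taken; context saved, return-PC = 4 --

SAVED = 0xef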